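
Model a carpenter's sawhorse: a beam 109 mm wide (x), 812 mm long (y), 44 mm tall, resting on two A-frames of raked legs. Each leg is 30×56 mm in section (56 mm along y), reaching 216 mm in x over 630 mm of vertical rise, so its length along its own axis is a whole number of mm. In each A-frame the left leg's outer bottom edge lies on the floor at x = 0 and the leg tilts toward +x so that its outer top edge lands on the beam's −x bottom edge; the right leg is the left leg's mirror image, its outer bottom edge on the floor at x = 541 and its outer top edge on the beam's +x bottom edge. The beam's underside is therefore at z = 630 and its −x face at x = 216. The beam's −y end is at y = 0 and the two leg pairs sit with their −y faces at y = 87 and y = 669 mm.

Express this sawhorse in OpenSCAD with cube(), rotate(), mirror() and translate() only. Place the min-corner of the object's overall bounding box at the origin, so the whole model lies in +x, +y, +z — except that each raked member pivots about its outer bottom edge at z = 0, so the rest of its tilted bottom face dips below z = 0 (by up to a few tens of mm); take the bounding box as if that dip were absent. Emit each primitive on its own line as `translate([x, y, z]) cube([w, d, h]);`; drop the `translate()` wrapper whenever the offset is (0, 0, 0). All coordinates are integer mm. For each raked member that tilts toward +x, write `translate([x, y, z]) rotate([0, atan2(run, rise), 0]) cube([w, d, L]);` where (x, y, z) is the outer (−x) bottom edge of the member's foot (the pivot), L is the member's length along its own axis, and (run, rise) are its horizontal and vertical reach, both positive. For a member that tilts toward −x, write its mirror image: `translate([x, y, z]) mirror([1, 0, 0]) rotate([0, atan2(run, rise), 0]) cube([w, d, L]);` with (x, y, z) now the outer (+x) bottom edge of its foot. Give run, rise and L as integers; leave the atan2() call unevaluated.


translate([216, 0, 630]) cube([109, 812, 44]);
translate([0, 87, 0]) rotate([0, atan2(216, 630), 0]) cube([30, 56, 666]);
translate([541, 87, 0]) mirror([1, 0, 0]) rotate([0, atan2(216, 630), 0]) cube([30, 56, 666]);
translate([0, 669, 0]) rotate([0, atan2(216, 630), 0]) cube([30, 56, 666]);
translate([541, 669, 0]) mirror([1, 0, 0]) rotate([0, atan2(216, 630), 0]) cube([30, 56, 666]);


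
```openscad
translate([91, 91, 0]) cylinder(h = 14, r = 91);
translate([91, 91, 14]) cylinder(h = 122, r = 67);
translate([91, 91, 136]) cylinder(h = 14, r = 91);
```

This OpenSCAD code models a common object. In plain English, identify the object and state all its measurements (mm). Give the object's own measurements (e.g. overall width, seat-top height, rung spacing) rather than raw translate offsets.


A spool: two coaxial disc flanges of radius 91 mm and thickness 14 mm, joined by a core cylinder of radius 67 mm and height 122 mm. The lower flange rests on z = 0 and the three cylinders share a vertical axis.


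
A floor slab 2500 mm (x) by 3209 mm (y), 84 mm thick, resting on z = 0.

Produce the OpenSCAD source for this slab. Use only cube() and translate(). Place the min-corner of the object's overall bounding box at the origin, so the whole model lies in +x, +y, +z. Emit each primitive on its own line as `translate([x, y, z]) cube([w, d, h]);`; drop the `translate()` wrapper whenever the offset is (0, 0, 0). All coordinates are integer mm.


cube([2500, 3209, 84]);


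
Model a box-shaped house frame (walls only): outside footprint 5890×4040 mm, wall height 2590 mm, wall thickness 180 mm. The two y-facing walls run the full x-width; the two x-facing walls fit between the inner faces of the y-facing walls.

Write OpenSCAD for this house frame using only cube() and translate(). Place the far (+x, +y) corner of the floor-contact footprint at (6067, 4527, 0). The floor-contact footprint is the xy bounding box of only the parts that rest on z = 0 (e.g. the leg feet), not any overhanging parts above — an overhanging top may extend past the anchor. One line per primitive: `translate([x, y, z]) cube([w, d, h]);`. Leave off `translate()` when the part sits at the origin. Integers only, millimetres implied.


translate([177, 487, 0]) cube([5890, 180, 2590]);
translate([177, 4347, 0]) cube([5890, 180, 2590]);
translate([177, 667, 0]) cube([180, 3680, 2590]);
translate([5887, 667, 0]) cube([180, 3680, 2590]);


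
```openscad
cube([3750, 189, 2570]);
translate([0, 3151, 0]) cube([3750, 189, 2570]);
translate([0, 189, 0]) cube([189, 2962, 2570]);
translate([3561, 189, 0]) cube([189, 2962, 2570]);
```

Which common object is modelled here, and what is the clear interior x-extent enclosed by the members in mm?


A house (or room) frame. The interior width is 3372 mm.

Four 2570 mm walls enclosing a rectangle with no floor or roof — a room or house frame. Outside width is 3750 mm and wall thickness is 189 mm, so the interior width is 3750 − 2 × 189 = 3372 mm.


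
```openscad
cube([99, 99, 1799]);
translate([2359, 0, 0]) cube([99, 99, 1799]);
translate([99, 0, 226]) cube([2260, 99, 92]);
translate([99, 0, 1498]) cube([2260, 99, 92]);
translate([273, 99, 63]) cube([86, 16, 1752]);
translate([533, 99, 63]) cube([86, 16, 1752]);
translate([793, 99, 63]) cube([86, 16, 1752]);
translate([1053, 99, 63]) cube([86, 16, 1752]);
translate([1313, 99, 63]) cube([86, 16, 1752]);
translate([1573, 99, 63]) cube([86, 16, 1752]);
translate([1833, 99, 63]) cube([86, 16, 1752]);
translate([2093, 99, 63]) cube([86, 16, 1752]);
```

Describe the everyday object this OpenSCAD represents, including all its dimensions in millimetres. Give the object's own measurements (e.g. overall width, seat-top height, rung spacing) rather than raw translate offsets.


A fence section. Two 99×99 mm posts, 1799 mm tall, stand on the floor with a clear span of 2260 mm between their inner faces. Two horizontal rails of 99×92 mm section span the gap between the posts with their undersides at z = 226 mm and z = 1498 mm, flush with the posts' −y face. 8 pickets, each 86 mm wide, 16 mm thick and 1752 mm tall, are fixed to the +y face of the rails with their bottoms at z = 63 mm, spaced across the span with a 174 mm gap after the −x post and between neighbouring pickets, with 180 mm left before the +x post.


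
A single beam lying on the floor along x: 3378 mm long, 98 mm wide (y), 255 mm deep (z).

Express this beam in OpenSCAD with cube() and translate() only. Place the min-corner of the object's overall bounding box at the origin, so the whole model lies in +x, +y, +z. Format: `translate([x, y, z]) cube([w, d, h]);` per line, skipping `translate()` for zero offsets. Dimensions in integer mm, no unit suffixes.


cube([3378, 98, 255]);


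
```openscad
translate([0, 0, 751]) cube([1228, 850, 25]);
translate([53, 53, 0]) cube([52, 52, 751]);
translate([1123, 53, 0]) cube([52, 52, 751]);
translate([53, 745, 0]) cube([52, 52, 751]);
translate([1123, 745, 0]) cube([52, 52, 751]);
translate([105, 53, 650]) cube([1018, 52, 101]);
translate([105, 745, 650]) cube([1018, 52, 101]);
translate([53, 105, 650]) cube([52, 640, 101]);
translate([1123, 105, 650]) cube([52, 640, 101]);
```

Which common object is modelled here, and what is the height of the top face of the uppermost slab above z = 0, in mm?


A table. The table height is 776 mm.

A 1228×850×25 slab sits at z = 751 on four 52 mm square posts — a table. The top surface is at 751 + 25 = 776 mm.


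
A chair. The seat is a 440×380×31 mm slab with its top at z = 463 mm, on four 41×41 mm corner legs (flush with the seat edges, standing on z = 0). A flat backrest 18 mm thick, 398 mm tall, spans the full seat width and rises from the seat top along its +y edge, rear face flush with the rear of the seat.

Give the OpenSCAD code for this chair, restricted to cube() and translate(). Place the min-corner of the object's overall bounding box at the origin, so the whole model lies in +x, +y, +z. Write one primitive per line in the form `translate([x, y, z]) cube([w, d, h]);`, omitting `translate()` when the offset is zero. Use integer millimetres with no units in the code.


translate([0, 0, 432]) cube([440, 380, 31]);
cube([41, 41, 432]);
translate([399, 0, 0]) cube([41, 41, 432]);
translate([0, 339, 0]) cube([41, 41, 432]);
translate([399, 339, 0]) cube([41, 41, 432]);
translate([0, 362, 463]) cube([440, 18, 398]);


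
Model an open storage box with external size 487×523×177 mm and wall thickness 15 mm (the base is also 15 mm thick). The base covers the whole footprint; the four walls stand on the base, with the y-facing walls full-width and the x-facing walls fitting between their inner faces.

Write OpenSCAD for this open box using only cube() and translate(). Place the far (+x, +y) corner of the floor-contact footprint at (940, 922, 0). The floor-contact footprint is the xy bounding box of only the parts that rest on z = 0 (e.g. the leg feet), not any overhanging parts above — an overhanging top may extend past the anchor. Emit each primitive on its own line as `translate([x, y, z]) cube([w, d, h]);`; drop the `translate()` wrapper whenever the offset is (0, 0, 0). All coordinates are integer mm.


translate([453, 399, 0]) cube([487, 523, 15]);
translate([453, 399, 15]) cube([487, 15, 162]);
translate([453, 907, 15]) cube([487, 15, 162]);
translate([453, 414, 15]) cube([15, 493, 162]);
translate([925, 414, 15]) cube([15, 493, 162]);


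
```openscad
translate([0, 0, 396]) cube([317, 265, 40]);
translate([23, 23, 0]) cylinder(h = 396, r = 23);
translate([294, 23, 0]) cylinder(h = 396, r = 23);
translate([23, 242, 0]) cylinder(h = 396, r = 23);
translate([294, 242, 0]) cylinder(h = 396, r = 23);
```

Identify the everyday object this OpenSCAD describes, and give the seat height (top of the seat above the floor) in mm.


A stool. The seat height is 436 mm.

A 317×265×40 slab at z = 396 on four corner cylinders — a stool. The seat top is 396 + 40 = 436 mm.


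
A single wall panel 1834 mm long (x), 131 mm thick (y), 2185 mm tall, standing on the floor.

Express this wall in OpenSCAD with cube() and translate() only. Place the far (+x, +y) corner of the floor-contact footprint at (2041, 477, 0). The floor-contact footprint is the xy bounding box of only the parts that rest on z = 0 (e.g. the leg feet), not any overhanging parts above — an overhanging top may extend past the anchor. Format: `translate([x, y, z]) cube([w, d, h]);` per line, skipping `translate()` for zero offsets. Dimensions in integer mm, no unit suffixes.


translate([207, 346, 0]) cube([1834, 131, 2185]);


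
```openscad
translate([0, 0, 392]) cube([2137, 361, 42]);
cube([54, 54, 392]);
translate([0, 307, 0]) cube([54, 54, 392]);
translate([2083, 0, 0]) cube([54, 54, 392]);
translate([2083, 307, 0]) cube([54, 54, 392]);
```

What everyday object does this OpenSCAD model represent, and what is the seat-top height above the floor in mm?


A bench. The seat-top height is 434 mm.

A long slab on four corner posts — a bench. The slab sits at z = 392 with thickness 42, so the top is 392 + 42 = 434 mm.


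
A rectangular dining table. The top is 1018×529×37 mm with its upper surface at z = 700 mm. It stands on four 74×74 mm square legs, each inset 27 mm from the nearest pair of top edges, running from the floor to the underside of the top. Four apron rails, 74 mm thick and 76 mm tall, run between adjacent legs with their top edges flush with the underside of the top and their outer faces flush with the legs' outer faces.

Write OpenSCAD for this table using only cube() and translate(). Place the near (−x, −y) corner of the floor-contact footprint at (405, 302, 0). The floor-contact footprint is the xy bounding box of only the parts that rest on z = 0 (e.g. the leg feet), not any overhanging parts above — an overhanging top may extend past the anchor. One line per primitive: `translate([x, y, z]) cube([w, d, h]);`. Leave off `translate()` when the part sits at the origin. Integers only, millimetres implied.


// leg_h = 700 - 37 = 663
// apron z = 663 - 76 = 587
translate([378, 275, 663]) cube([1018, 529, 37]);
translate([405, 302, 0]) cube([74, 74, 663]);
translate([1295, 302, 0]) cube([74, 74, 663]);
translate([405, 703, 0]) cube([74, 74, 663]);
translate([1295, 703, 0]) cube([74, 74, 663]);
translate([479, 302, 587]) cube([816, 74, 76]);
translate([479, 703, 587]) cube([816, 74, 76]);
translate([405, 376, 587]) cube([74, 327, 76]);
translate([1295, 376, 587]) cube([74, 327, 76]);


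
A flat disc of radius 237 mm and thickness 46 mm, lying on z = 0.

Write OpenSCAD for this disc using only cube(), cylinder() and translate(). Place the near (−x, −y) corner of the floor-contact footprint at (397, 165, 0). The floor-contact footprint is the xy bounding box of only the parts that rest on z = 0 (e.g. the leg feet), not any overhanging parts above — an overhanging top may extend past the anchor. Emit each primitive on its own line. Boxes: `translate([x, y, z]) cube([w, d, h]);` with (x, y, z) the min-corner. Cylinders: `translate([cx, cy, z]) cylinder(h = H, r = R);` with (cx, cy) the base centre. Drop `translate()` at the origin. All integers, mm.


translate([634, 402, 0]) cylinder(h = 46, r = 237);


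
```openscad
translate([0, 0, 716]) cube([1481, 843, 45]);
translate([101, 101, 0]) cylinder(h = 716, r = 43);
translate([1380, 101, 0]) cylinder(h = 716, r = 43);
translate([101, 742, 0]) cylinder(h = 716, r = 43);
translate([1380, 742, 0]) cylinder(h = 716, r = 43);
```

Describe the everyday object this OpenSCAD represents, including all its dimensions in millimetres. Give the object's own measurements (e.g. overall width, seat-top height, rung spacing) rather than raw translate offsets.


A table: top 1481 mm (x) × 843 mm (y), 45 mm thick, upper face at z = 761 mm, on four round legs of 86 mm diameter, each leg's bounding box inset 58 mm from the nearest pair of top edges from z = 0 to the bottom of the top.


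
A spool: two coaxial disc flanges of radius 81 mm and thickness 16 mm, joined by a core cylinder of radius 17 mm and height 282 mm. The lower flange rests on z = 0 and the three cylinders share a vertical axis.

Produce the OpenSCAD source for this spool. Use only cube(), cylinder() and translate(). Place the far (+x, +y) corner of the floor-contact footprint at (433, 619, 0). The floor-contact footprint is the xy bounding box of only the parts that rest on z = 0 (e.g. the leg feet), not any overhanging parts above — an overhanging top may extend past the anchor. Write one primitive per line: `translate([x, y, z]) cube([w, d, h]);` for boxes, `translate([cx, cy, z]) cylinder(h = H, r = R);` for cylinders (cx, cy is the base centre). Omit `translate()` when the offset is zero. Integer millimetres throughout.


translate([352, 538, 0]) cylinder(h = 16, r = 81);
translate([352, 538, 16]) cylinder(h = 282, r = 17);
translate([352, 538, 298]) cylinder(h = 16, r = 81);


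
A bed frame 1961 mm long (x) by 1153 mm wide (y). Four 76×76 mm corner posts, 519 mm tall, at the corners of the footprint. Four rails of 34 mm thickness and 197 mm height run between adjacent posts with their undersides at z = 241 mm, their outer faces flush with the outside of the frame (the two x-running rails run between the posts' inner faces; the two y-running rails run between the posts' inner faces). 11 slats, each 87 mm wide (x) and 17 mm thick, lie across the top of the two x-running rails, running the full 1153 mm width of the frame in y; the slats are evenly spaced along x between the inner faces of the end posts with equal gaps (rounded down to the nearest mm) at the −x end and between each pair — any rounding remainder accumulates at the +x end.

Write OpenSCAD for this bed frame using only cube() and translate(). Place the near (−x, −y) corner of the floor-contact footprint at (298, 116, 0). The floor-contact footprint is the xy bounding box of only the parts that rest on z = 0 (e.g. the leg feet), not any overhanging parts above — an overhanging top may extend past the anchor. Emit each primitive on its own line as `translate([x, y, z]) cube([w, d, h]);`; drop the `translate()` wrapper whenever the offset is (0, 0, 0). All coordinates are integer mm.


translate([298, 116, 0]) cube([76, 76, 519]);
translate([298, 1193, 0]) cube([76, 76, 519]);
translate([2183, 116, 0]) cube([76, 76, 519]);
translate([2183, 1193, 0]) cube([76, 76, 519]);
translate([374, 116, 241]) cube([1809, 34, 197]);
translate([374, 1235, 241]) cube([1809, 34, 197]);
translate([298, 192, 241]) cube([34, 1001, 197]);
translate([2225, 192, 241]) cube([34, 1001, 197]);
translate([445, 116, 438]) cube([87, 1153, 17]);
translate([603, 116, 438]) cube([87, 1153, 17]);
translate([761, 116, 438]) cube([87, 1153, 17]);
translate([919, 116, 438]) cube([87, 1153, 17]);
translate([1077, 116, 438]) cube([87, 1153, 17]);
translate([1235, 116, 438]) cube([87, 1153, 17]);
translate([1393, 116, 438]) cube([87, 1153, 17]);
translate([1551, 116, 438]) cube([87, 1153, 17]);
translate([1709, 116, 438]) cube([87, 1153, 17]);
translate([1867, 116, 438]) cube([87, 1153, 17]);
translate([2025, 116, 438]) cube([87, 1153, 17]);


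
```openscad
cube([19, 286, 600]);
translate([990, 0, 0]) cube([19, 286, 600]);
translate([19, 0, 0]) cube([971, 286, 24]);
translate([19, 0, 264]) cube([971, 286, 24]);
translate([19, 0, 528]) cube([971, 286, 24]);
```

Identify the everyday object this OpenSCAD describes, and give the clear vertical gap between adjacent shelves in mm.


A bookshelf. The clear shelf gap is 240 mm.

Two tall side panels with 3 horizontal boards between them — a bookshelf. The first two shelf undersides are at z = 0 and z = 264; with shelf thickness 24, the clear gap is 264 − 0 − 24 = 240 mm.


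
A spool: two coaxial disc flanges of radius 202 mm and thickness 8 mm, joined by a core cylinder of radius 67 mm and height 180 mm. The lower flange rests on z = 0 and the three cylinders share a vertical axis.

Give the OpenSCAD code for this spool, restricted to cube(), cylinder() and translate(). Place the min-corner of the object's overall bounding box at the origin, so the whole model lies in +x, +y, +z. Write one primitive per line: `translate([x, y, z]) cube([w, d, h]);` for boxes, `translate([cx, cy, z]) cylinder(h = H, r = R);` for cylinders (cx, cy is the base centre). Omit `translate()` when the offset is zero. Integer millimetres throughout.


translate([202, 202, 0]) cylinder(h = 8, r = 202);
translate([202, 202, 8]) cylinder(h = 180, r = 67);
translate([202, 202, 188]) cylinder(h = 8, r = 202);


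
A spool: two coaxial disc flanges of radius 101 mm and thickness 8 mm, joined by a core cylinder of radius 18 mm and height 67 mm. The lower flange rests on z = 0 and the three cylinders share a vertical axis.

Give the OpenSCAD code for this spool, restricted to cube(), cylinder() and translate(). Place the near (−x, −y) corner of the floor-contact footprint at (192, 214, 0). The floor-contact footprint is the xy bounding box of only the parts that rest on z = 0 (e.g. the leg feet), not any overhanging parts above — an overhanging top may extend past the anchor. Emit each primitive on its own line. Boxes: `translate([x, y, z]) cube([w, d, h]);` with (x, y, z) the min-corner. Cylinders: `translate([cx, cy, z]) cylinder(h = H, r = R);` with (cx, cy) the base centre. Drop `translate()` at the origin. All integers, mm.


translate([293, 315, 0]) cylinder(h = 8, r = 101);
translate([293, 315, 8]) cylinder(h = 67, r = 18);
translate([293, 315, 75]) cylinder(h = 8, r = 101);


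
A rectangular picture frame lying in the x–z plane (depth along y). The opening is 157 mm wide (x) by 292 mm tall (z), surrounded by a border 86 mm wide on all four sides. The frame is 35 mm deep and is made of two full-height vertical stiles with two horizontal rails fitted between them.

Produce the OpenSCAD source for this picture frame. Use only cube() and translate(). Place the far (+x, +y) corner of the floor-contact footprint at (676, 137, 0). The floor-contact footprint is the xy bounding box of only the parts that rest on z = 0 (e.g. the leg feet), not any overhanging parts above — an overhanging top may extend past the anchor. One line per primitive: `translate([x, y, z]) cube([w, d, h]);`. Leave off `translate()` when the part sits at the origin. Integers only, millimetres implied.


translate([347, 102, 0]) cube([86, 35, 464]);
translate([590, 102, 0]) cube([86, 35, 464]);
translate([433, 102, 0]) cube([157, 35, 86]);
translate([433, 102, 378]) cube([157, 35, 86]);


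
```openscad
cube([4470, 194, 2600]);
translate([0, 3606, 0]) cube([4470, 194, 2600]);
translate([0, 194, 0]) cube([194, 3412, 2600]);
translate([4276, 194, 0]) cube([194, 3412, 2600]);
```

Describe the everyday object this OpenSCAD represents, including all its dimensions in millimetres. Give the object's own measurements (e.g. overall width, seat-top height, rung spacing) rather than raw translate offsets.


The wall frame of a small rectangular building: four walls, each 2600 mm tall and 194 mm thick, enclosing a footprint 4470 mm (x) by 3800 mm (y) outside-to-outside, with no floor or roof. The front and back walls (the −y and +y sides) span the full width; the two side walls fit between them.


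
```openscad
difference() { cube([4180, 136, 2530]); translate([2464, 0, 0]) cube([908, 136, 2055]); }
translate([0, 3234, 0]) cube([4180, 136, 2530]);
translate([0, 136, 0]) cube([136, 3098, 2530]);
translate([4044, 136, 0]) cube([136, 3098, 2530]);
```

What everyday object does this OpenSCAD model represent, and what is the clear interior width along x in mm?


A single room. The interior width is 3908 mm.

Four walls enclosing a rectangle with a door in the front wall — a room. Outside width 4180 minus two 136 mm walls gives 3908 mm.


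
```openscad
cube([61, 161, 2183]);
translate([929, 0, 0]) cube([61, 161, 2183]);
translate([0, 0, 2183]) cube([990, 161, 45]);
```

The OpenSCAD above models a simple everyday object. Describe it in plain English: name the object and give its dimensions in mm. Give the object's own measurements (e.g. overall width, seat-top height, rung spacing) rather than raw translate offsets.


A door frame. The clear opening is 868 mm wide and 2183 mm high. Two 61 mm wide jambs, 161 mm deep, stand either side of the opening from the floor to the top of the opening. A 45 mm thick head sits across the top of both jambs, spanning the full outside width of the frame.


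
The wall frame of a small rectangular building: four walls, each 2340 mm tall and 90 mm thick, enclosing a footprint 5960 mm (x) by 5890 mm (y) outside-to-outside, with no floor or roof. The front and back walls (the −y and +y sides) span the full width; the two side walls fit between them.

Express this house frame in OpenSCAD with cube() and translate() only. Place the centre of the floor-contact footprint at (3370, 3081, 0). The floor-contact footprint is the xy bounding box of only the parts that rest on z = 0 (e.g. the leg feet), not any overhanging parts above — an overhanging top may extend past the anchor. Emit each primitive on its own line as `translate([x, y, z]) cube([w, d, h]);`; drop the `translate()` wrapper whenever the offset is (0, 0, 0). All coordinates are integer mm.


translate([390, 136, 0]) cube([5960, 90, 2340]);
translate([390, 5936, 0]) cube([5960, 90, 2340]);
translate([390, 226, 0]) cube([90, 5710, 2340]);
translate([6260, 226, 0]) cube([90, 5710, 2340]);


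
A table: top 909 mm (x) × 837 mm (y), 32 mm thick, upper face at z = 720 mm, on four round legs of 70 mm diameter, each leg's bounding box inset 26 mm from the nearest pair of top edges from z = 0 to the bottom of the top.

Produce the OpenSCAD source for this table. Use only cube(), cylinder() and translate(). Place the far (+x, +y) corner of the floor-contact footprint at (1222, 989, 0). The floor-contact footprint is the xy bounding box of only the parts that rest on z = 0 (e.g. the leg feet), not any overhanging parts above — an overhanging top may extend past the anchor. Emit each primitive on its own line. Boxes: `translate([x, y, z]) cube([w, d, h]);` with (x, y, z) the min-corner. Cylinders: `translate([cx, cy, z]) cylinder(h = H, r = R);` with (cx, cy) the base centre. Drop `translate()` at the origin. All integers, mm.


translate([339, 178, 688]) cube([909, 837, 32]);
translate([400, 239, 0]) cylinder(h = 688, r = 35);
translate([1187, 239, 0]) cylinder(h = 688, r = 35);
translate([400, 954, 0]) cylinder(h = 688, r = 35);
translate([1187, 954, 0]) cylinder(h = 688, r = 35);


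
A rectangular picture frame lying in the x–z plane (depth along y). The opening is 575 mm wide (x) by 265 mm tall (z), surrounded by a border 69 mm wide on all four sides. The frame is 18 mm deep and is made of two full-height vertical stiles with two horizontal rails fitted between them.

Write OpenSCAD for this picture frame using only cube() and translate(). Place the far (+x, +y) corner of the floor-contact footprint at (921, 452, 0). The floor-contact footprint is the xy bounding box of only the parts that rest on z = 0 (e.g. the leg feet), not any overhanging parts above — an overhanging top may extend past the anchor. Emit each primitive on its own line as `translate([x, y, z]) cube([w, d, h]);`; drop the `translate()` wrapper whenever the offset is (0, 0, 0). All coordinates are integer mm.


translate([208, 434, 0]) cube([69, 18, 403]);
translate([852, 434, 0]) cube([69, 18, 403]);
translate([277, 434, 0]) cube([575, 18, 69]);
translate([277, 434, 334]) cube([575, 18, 69]);


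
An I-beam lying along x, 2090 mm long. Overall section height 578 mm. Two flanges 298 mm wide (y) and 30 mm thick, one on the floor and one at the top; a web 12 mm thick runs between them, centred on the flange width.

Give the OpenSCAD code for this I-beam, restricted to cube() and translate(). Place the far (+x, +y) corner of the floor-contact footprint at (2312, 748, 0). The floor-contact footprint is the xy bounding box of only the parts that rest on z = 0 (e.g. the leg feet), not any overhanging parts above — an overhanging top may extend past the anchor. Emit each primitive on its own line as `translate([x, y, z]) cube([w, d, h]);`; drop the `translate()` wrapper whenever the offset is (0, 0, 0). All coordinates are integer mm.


translate([222, 450, 0]) cube([2090, 298, 30]);
translate([222, 593, 30]) cube([2090, 12, 518]);
translate([222, 450, 548]) cube([2090, 298, 30]);


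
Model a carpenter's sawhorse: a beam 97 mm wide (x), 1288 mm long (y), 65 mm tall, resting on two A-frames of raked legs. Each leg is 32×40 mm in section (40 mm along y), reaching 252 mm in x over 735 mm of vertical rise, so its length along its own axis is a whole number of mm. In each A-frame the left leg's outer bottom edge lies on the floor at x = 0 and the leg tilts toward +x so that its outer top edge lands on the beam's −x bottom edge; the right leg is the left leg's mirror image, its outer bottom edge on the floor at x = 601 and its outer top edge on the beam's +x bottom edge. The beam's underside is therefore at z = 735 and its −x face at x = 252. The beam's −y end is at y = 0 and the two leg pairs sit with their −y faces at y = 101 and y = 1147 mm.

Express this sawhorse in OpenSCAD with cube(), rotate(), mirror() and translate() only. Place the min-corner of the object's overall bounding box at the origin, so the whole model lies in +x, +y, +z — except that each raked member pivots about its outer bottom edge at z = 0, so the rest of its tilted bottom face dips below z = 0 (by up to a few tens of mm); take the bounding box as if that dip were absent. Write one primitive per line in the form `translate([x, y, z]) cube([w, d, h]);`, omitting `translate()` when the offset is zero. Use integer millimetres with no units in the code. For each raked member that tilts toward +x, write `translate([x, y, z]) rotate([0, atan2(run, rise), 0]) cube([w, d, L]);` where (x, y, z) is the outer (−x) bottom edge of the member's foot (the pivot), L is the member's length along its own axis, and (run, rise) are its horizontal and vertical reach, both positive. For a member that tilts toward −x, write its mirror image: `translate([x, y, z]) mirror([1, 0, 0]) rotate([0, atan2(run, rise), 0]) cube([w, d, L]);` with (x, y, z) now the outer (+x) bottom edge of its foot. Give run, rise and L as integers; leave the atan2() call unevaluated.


translate([252, 0, 735]) cube([97, 1288, 65]);
translate([0, 101, 0]) rotate([0, atan2(252, 735), 0]) cube([32, 40, 777]);
translate([601, 101, 0]) mirror([1, 0, 0]) rotate([0, atan2(252, 735), 0]) cube([32, 40, 777]);
translate([0, 1147, 0]) rotate([0, atan2(252, 735), 0]) cube([32, 40, 777]);
translate([601, 1147, 0]) mirror([1, 0, 0]) rotate([0, atan2(252, 735), 0]) cube([32, 40, 777]);


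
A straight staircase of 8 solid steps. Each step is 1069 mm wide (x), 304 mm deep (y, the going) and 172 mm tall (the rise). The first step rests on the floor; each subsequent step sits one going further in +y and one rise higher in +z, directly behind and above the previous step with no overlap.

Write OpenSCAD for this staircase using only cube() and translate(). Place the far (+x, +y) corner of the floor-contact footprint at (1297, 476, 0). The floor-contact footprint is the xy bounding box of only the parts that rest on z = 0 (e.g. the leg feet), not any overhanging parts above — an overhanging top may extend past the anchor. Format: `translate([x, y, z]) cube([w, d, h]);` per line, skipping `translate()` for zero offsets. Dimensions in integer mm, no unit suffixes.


translate([228, 172, 0]) cube([1069, 304, 172]);
translate([228, 476, 172]) cube([1069, 304, 172]);
translate([228, 780, 344]) cube([1069, 304, 172]);
translate([228, 1084, 516]) cube([1069, 304, 172]);
translate([228, 1388, 688]) cube([1069, 304, 172]);
translate([228, 1692, 860]) cube([1069, 304, 172]);
translate([228, 1996, 1032]) cube([1069, 304, 172]);
translate([228, 2300, 1204]) cube([1069, 304, 172]);


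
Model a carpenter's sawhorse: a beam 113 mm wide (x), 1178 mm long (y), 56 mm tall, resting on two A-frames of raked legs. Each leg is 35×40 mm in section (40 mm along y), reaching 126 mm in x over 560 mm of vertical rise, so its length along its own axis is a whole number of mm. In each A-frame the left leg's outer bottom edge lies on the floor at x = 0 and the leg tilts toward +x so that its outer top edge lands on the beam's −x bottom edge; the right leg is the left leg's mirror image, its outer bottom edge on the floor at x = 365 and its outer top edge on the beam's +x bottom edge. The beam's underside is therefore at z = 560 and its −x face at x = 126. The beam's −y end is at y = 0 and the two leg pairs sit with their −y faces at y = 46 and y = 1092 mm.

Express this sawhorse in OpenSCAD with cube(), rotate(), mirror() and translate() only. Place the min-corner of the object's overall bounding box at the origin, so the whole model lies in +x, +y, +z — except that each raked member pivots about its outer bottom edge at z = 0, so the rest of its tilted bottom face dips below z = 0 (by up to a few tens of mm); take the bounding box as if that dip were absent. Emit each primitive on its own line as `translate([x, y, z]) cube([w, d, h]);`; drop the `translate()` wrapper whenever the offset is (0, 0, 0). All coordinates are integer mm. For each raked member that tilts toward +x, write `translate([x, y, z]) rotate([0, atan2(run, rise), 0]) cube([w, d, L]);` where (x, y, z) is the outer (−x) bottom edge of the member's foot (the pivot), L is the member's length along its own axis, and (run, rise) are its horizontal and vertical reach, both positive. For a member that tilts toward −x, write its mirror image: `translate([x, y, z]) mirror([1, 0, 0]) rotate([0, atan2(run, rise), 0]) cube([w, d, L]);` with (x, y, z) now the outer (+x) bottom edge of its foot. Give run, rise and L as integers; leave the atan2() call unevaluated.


translate([126, 0, 560]) cube([113, 1178, 56]);
translate([0, 46, 0]) rotate([0, atan2(126, 560), 0]) cube([35, 40, 574]);
translate([365, 46, 0]) mirror([1, 0, 0]) rotate([0, atan2(126, 560), 0]) cube([35, 40, 574]);
translate([0, 1092, 0]) rotate([0, atan2(126, 560), 0]) cube([35, 40, 574]);
translate([365, 1092, 0]) mirror([1, 0, 0]) rotate([0, atan2(126, 560), 0]) cube([35, 40, 574]);


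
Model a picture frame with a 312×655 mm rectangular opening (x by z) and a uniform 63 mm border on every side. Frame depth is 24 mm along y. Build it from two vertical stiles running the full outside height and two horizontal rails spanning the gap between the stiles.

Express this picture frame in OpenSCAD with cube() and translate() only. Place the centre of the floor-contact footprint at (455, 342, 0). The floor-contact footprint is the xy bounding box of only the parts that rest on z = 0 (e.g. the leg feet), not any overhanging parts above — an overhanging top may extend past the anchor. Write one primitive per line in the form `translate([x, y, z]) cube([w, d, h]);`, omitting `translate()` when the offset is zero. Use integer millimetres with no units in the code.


translate([236, 330, 0]) cube([63, 24, 781]);
translate([611, 330, 0]) cube([63, 24, 781]);
translate([299, 330, 0]) cube([312, 24, 63]);
translate([299, 330, 718]) cube([312, 24, 63]);


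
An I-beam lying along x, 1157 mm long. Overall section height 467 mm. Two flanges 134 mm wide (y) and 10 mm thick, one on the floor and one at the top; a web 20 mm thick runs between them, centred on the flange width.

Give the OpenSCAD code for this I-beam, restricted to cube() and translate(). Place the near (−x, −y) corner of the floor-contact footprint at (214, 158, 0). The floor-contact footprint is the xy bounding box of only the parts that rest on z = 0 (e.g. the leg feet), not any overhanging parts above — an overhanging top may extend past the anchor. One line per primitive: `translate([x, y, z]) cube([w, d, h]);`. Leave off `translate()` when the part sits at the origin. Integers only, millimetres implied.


translate([214, 158, 0]) cube([1157, 134, 10]);
translate([214, 215, 10]) cube([1157, 20, 447]);
translate([214, 158, 457]) cube([1157, 134, 10]);


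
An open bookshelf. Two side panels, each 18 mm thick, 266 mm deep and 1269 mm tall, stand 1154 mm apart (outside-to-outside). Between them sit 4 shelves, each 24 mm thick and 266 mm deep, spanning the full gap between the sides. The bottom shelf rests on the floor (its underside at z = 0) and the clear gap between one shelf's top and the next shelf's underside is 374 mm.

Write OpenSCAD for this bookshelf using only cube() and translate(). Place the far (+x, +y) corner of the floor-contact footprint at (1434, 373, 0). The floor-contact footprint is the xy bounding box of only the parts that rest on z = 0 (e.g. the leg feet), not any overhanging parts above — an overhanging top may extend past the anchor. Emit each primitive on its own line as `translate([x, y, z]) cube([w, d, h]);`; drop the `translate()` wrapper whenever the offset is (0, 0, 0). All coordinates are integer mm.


translate([280, 107, 0]) cube([18, 266, 1269]);
translate([1416, 107, 0]) cube([18, 266, 1269]);
translate([298, 107, 0]) cube([1118, 266, 24]);
translate([298, 107, 398]) cube([1118, 266, 24]);
translate([298, 107, 796]) cube([1118, 266, 24]);
translate([298, 107, 1194]) cube([1118, 266, 24]);


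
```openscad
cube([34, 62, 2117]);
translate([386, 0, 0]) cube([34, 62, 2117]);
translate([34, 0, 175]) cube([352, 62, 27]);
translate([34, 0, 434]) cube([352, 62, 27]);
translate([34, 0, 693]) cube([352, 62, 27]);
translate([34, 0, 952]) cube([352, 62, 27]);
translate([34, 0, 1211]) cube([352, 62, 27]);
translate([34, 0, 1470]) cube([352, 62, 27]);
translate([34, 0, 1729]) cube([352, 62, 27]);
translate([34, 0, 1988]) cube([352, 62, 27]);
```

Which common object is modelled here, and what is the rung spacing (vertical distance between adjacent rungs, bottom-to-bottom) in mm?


A ladder. The rung spacing is 259 mm.

Two tall 34×62 posts with 8 short bars between them — a ladder. Adjacent rungs sit at z = 175 and z = 434, so the spacing is 434 − 175 = 259 mm.


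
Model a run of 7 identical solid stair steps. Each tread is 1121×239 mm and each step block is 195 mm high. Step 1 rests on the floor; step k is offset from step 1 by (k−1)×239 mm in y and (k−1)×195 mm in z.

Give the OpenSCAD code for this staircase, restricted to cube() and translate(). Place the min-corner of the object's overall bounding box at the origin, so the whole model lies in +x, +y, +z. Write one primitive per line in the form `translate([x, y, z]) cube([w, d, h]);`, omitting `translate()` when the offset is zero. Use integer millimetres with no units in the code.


cube([1121, 239, 195]);
translate([0, 239, 195]) cube([1121, 239, 195]);
translate([0, 478, 390]) cube([1121, 239, 195]);
translate([0, 717, 585]) cube([1121, 239, 195]);
translate([0, 956, 780]) cube([1121, 239, 195]);
translate([0, 1195, 975]) cube([1121, 239, 195]);
translate([0, 1434, 1170]) cube([1121, 239, 195]);


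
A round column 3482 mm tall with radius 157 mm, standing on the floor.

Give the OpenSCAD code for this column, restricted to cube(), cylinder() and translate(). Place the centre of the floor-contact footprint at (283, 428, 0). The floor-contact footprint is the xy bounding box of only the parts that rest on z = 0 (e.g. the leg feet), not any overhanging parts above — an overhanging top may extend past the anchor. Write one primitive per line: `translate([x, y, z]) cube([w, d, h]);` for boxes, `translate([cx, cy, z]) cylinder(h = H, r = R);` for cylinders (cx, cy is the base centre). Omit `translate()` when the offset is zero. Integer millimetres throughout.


translate([283, 428, 0]) cylinder(h = 3482, r = 157);


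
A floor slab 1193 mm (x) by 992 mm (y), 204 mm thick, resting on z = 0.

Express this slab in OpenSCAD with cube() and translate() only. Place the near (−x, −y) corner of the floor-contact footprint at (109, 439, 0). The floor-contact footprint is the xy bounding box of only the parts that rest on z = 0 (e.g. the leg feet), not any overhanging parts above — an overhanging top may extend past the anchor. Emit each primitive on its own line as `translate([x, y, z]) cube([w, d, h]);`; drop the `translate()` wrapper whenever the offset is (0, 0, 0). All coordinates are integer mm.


translate([109, 439, 0]) cube([1193, 992, 204]);


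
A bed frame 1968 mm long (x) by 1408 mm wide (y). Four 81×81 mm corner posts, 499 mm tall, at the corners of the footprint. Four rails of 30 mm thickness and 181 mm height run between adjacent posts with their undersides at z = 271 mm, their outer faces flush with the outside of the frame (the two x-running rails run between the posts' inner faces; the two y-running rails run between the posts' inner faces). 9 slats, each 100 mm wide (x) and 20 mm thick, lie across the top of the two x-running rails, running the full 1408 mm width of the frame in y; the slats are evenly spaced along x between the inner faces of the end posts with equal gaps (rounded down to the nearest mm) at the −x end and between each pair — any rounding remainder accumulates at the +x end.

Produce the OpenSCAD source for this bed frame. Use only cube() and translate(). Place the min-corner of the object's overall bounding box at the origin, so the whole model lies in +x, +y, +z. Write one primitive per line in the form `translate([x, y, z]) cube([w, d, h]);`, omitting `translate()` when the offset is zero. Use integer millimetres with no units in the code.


// slat z = rail_z + rail_h = 271 + 181 = 452
// slat gap = ⌊(1806 − 9·100) / 10⌋ = 90
cube([81, 81, 499]);
translate([0, 1327, 0]) cube([81, 81, 499]);
translate([1887, 0, 0]) cube([81, 81, 499]);
translate([1887, 1327, 0]) cube([81, 81, 499]);
translate([81, 0, 271]) cube([1806, 30, 181]);
translate([81, 1378, 271]) cube([1806, 30, 181]);
translate([0, 81, 271]) cube([30, 1246, 181]);
translate([1938, 81, 271]) cube([30, 1246, 181]);
translate([171, 0, 452]) cube([100, 1408, 20]);
translate([361, 0, 452]) cube([100, 1408, 20]);
translate([551, 0, 452]) cube([100, 1408, 20]);
translate([741, 0, 452]) cube([100, 1408, 20]);
translate([931, 0, 452]) cube([100, 1408, 20]);
translate([1121, 0, 452]) cube([100, 1408, 20]);
translate([1311, 0, 452]) cube([100, 1408, 20]);
translate([1501, 0, 452]) cube([100, 1408, 20]);
translate([1691, 0, 452]) cube([100, 1408, 20]);
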